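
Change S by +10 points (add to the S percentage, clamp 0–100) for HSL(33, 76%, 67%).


Original S = 76%
Adjustment = +10 percentage points
New S = 76 + (10) = 86
Clamp to [0, 100] → 86
= HSL(33°, 86%, 67%)


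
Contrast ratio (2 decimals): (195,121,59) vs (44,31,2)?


Linearize each sRGB channel c=v/255: c/12.92 if c ≤ 0.04045 else ((c+0.055)/1.055)^2.4
L = 0.2126×R_lin + 0.7152×G_lin + 0.0722×B_lin
Color 1 (195,121,59):
  R=195: 195/255≈0.7647 > 0.04045 → ((0.7647+0.055)/1.055)^2.4 ≈ 0.54572
  G=121: 121/255≈0.4745 > 0.04045 → ((0.4745+0.055)/1.055)^2.4 ≈ 0.19120
  B=59: 59/255≈0.2314 > 0.04045 → ((0.2314+0.055)/1.055)^2.4 ≈ 0.04374
  L1 = 0.2126×0.54572 + 0.7152×0.19120 + 0.0722×0.04374 ≈ 0.25593
Color 2 (44,31,2):
  R=44: 44/255≈0.1725 > 0.04045 → ((0.1725+0.055)/1.055)^2.4 ≈ 0.02519
  G=31: 31/255≈0.1216 > 0.04045 → ((0.1216+0.055)/1.055)^2.4 ≈ 0.01370
  B=2: 2/255≈0.0078 ≤ 0.04045 → 0.0078/12.92 ≈ 0.00061
  L2 = 0.2126×0.02519 + 0.7152×0.01370 + 0.0722×0.00061 ≈ 0.01520
Lighter = 0.25593, Darker = 0.01520
Ratio = (L_lighter + 0.05) / (L_darker + 0.05)
Ratio = (0.25593 + 0.05) / (0.01520 + 0.05) = 0.30593 / 0.06520 ≈ 4.6922
Ratio ≈ 4.69:1


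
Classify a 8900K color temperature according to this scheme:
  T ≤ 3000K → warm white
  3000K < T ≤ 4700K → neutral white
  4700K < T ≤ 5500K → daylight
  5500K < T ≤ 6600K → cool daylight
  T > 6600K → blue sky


Temperature: 8900K
8900K > 6600K → blue sky
Classification: blue sky


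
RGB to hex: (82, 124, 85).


R = 82 → 52 (hex)
G = 124 → 7C (hex)
B = 85 → 55 (hex)
Hex = #527C55


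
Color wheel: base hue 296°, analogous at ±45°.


Base hue: 296°
Left analog: (296 - 45) mod 360 = 251°
Right analog: (296 + 45) mod 360 = 341°
Analogous hues = 251° and 341°


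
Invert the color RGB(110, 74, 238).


Invert: (255-R, 255-G, 255-B)
R: 255-110 = 145
G: 255-74 = 181
B: 255-238 = 17
= RGB(145, 181, 17)


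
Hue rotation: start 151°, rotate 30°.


New hue = (H + rotation) mod 360
New hue = (151 + 30) mod 360
= 181 mod 360
= 181°


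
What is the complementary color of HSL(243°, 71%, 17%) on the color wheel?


Complement = opposite side of color wheel = hue + 180°
H' = (243 + 180) mod 360 = 63°
S and L unchanged.
= HSL(63°, 71%, 17%)


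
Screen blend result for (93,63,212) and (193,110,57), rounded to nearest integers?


Screen: C = 255 - (255-A)×(255-B)/255, rounded to nearest integer
R: 255 - (255-93)×(255-193)/255 = 255 - 10044/255 ≈ 255 - 39.388 = 215.612 → 216
G: 255 - (255-63)×(255-110)/255 = 255 - 27840/255 ≈ 255 - 109.176 = 145.824 → 146
B: 255 - (255-212)×(255-57)/255 = 255 - 8514/255 ≈ 255 - 33.388 = 221.612 → 222
= RGB(216, 146, 222)


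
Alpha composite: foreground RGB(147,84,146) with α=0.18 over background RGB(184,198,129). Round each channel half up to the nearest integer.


C = α×F + (1-α)×B, with 1-α = 0.82
R: 0.18×147 + 0.82×184 = 26.46 + 150.88 = 177.34 → 177
G: 0.18×84 + 0.82×198 = 15.12 + 162.36 = 177.48 → 177
B: 0.18×146 + 0.82×129 = 26.28 + 105.78 = 132.06 → 132
= RGB(177, 177, 132)


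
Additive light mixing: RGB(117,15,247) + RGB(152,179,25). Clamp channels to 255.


Additive: each channel = min(255, C₁+C₂)
R: 117+152 = 269 → 255
G: 15+179 = 194 → 194
B: 247+25 = 272 → 255
= RGB(255, 194, 255)


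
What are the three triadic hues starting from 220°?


Triadic: equally spaced at 120° intervals
H1 = 220°
H2 = (220 + 120) mod 360 = 340°
H3 = (220 + 240) mod 360 = 100°
Triadic = 220°, 340°, 100°


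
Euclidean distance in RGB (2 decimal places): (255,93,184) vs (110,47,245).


d = √[(R₁-R₂)² + (G₁-G₂)² + (B₁-B₂)²]
d = √[(255-110)² + (93-47)² + (184-245)²]
d = √[21025 + 2116 + 3721]
d = √26862
d ≈ 163.90


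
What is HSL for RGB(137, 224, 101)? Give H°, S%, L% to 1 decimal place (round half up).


Normalize: R'=137/255≈0.5373, G'=224/255≈0.8784, B'=101/255≈0.3961
Max=224/255, Min=101/255, Δ=Max-Min=123/255
L = (Max+Min)/2 = (224+101)/510 = 325/510 = 0.63725… → L = 63.7%
L > 0.5 → S = Δ/(2-Max-Min) = 123/(510-224-101) = 123/185 = 0.66486… → S = 66.5%
(the 1/255 factors cancel in S and H, so raw channel differences can be used)
Max is G' → H = 60 × ((B-R)/Δ + 2) = 60 × ((101-137)/123 + 2)
  -36/123 + 2 = -0.2926… + 2 = 1.7073…
  H = 60 × 1.7073… = 102.439…° → H = 102.4°
= HSL(102.4°, 66.5%, 63.7%)


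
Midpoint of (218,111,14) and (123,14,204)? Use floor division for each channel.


Midpoint: each channel = ⌊(C₁+C₂)/2⌋
R: ⌊(218+123)/2⌋ = 170
G: ⌊(111+14)/2⌋ = 62
B: ⌊(14+204)/2⌋ = 109
= RGB(170, 62, 109)


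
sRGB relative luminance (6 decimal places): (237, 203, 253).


Linearize each channel (sRGB transfer function): c = v/255; c_lin = c/12.92 if c ≤ 0.04045, else ((c+0.055)/1.055)^2.4
  R: 237/255 ≈ 0.929412 > 0.04045 → ((0.929412+0.055)/1.055)^2.4 ≈ 0.846873
  G: 203/255 ≈ 0.796078 > 0.04045 → ((0.796078+0.055)/1.055)^2.4 ≈ 0.597202
  B: 253/255 ≈ 0.992157 > 0.04045 → ((0.992157+0.055)/1.055)^2.4 ≈ 0.982251
R_lin = 0.846873, G_lin = 0.597202, B_lin = 0.982251
L = 0.2126×R + 0.7152×G + 0.0722×B
L = 0.2126×0.846873 + 0.7152×0.597202 + 0.0722×0.982251
L ≈ 0.678082


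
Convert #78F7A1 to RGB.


78 → 120 (R)
F7 → 247 (G)
A1 → 161 (B)
= RGB(120, 247, 161)


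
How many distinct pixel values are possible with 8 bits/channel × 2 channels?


Total bits = 8 bits/channel × 2 channels = 16 bits
Distinct pixel values = 2^16
= 65,536 pixel values


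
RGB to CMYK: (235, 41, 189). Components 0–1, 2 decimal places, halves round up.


R'=235/255≈0.9216, G'=41/255≈0.1608, B'=189/255≈0.7412
K = 1 - max(R',G',B') = 1 - 235/255 = 20/255 = 0.07843… → 0.08
(1-R'-K)/(1-K) simplifies to (max-R)/max with max = 235:
C = (235-235)/235 = 0/235 = 0 → 0.00
M = (235-41)/235 = 194/235 = 0.82553… → 0.83
Y = (235-189)/235 = 46/235 = 0.19574… → 0.20
= CMYK(0.00, 0.83, 0.20, 0.08)


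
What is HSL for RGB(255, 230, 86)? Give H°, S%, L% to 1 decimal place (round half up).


Normalize: R'=255/255≈1.0000, G'=230/255≈0.9020, B'=86/255≈0.3373
Max=255/255, Min=86/255, Δ=Max-Min=169/255
L = (Max+Min)/2 = (255+86)/510 = 341/510 = 0.66862… → L = 66.9%
L > 0.5 → S = Δ/(2-Max-Min) = 169/(510-255-86) = 169/169 = 1 → S = 100.0%
(the 1/255 factors cancel in S and H, so raw channel differences can be used)
Max is R' → H = 60 × (((G-B)/Δ) mod 6) = 60 × (((230-86)/169) mod 6)
  144/169 = 0.8520…
  H = 60 × 0.8520… = 51.124…° → H = 51.1°
= HSL(51.1°, 100.0%, 66.9%)


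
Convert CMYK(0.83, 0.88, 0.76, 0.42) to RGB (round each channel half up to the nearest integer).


R = 255 × (1-C) × (1-K) = 255 × 0.17 × 0.58 = 25.143 → 25
G = 255 × (1-M) × (1-K) = 255 × 0.12 × 0.58 = 17.748 → 18
B = 255 × (1-Y) × (1-K) = 255 × 0.24 × 0.58 = 35.496 → 35
= RGB(25, 18, 35)


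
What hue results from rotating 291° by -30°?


New hue = (H + rotation) mod 360
New hue = (291 -30) mod 360
= 261 mod 360
= 261°


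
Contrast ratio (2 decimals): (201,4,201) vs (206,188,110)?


Linearize each sRGB channel c=v/255: c/12.92 if c ≤ 0.04045 else ((c+0.055)/1.055)^2.4
L = 0.2126×R_lin + 0.7152×G_lin + 0.0722×B_lin
Color 1 (201,4,201):
  R=201: 201/255≈0.7882 > 0.04045 → ((0.7882+0.055)/1.055)^2.4 ≈ 0.58408
  G=4: 4/255≈0.0157 ≤ 0.04045 → 0.0157/12.92 ≈ 0.00121
  B=201: 201/255≈0.7882 > 0.04045 → ((0.7882+0.055)/1.055)^2.4 ≈ 0.58408
  L1 = 0.2126×0.58408 + 0.7152×0.00121 + 0.0722×0.58408 ≈ 0.16721
Color 2 (206,188,110):
  R=206: 206/255≈0.8078 > 0.04045 → ((0.8078+0.055)/1.055)^2.4 ≈ 0.61721
  G=188: 188/255≈0.7373 > 0.04045 → ((0.7373+0.055)/1.055)^2.4 ≈ 0.50289
  B=110: 110/255≈0.4314 > 0.04045 → ((0.4314+0.055)/1.055)^2.4 ≈ 0.15593
  L2 = 0.2126×0.61721 + 0.7152×0.50289 + 0.0722×0.15593 ≈ 0.50214
Lighter = 0.50214, Darker = 0.16721
Ratio = (L_lighter + 0.05) / (L_darker + 0.05)
Ratio = (0.50214 + 0.05) / (0.16721 + 0.05) = 0.55214 / 0.21721 ≈ 2.5419
Ratio ≈ 2.54:1


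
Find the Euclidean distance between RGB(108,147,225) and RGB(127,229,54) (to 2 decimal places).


d = √[(R₁-R₂)² + (G₁-G₂)² + (B₁-B₂)²]
d = √[(108-127)² + (147-229)² + (225-54)²]
d = √[361 + 6724 + 29241]
d = √36326
d ≈ 190.59


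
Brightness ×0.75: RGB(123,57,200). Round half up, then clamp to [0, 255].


Multiply each channel by 0.75, round half up, clamp to [0, 255]
R: 123×0.75 = 92.25 → round → 92
G: 57×0.75 = 42.75 → round → 43
B: 200×0.75 = 150
= RGB(92, 43, 150)


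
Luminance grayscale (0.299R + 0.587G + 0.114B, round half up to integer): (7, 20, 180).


Gray = 0.299×R + 0.587×G + 0.114×B
Gray = 0.299×7 + 0.587×20 + 0.114×180
Gray = 2.093 + 11.740 + 20.520
Gray = 34.353 → round half up → 34
Gray = 34


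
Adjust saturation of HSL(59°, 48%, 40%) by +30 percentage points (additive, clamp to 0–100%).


Original S = 48%
Adjustment = +30 percentage points
New S = 48 + (30) = 78
Clamp to [0, 100] → 78
= HSL(59°, 78%, 40%)


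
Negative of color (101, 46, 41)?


Invert: (255-R, 255-G, 255-B)
R: 255-101 = 154
G: 255-46 = 209
B: 255-41 = 214
= RGB(154, 209, 214)


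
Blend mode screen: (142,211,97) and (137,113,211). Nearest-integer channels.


Screen: C = 255 - (255-A)×(255-B)/255, rounded to nearest integer
R: 255 - (255-142)×(255-137)/255 = 255 - 13334/255 ≈ 255 - 52.290 = 202.710 → 203
G: 255 - (255-211)×(255-113)/255 = 255 - 6248/255 ≈ 255 - 24.502 = 230.498 → 230
B: 255 - (255-97)×(255-211)/255 = 255 - 6952/255 ≈ 255 - 27.263 = 227.737 → 228
= RGB(203, 230, 228)


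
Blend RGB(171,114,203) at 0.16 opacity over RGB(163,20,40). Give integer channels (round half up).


C = α×F + (1-α)×B, with 1-α = 0.84
R: 0.16×171 + 0.84×163 = 27.36 + 136.92 = 164.28 → 164
G: 0.16×114 + 0.84×20 = 18.24 + 16.80 = 35.04 → 35
B: 0.16×203 + 0.84×40 = 32.48 + 33.60 = 66.08 → 66
= RGB(164, 35, 66)


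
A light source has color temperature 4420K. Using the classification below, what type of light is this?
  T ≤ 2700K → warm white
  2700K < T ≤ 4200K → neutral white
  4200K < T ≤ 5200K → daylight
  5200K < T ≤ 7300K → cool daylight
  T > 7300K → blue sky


Temperature: 4420K
4200K < 4420K ≤ 5200K → daylight
Classification: daylight


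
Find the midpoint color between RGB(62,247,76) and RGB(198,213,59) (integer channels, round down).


Midpoint: each channel = ⌊(C₁+C₂)/2⌋
R: ⌊(62+198)/2⌋ = 130
G: ⌊(247+213)/2⌋ = 230
B: ⌊(76+59)/2⌋ = 67
= RGB(130, 230, 67)


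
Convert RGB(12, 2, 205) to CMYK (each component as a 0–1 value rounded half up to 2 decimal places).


R'=12/255≈0.0471, G'=2/255≈0.0078, B'=205/255≈0.8039
K = 1 - max(R',G',B') = 1 - 205/255 = 50/255 = 0.19607… → 0.20
(1-R'-K)/(1-K) simplifies to (max-R)/max with max = 205:
C = (205-12)/205 = 193/205 = 0.94146… → 0.94
M = (205-2)/205 = 203/205 = 0.99024… → 0.99
Y = (205-205)/205 = 0/205 = 0 → 0.00
= CMYK(0.94, 0.99, 0.00, 0.20)


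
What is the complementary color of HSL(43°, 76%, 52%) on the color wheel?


Complement = opposite side of color wheel = hue + 180°
H' = (43 + 180) mod 360 = 223°
S and L unchanged.
= HSL(223°, 76%, 52%)


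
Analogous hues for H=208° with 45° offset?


Base hue: 208°
Left analog: (208 - 45) mod 360 = 163°
Right analog: (208 + 45) mod 360 = 253°
Analogous hues = 163° and 253°


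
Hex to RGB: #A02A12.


A0 → 160 (R)
2A → 42 (G)
12 → 18 (B)
= RGB(160, 42, 18)


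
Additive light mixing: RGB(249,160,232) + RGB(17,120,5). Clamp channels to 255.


Additive: each channel = min(255, C₁+C₂)
R: 249+17 = 266 → 255
G: 160+120 = 280 → 255
B: 232+5 = 237 → 237
= RGB(255, 255, 237)


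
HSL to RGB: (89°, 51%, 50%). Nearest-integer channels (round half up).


H=89°, S=0.51, L=0.50
C = (1-|2L-1|)×S = (1-|0.00|)×0.51 = 0.51
H' = H/60 = 89/60 ≈ 1.4833; X = C×(1-|H' mod 2 - 1|) = 0.2635
m = L - C/2 = 0.50 - 0.255 = 0.245
Sector ⌊H'⌋ = 1 → (R',G',B') = (0.2635, 0.51, 0.0)
RGB = ((R'+m)×255, (G'+m)×255, (B'+m)×255) = (129.6675, 192.525, 62.475)
Round half up → RGB(130, 193, 62)


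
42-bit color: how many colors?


Colors = 2^bits = 2^42
= 4,398,046,511,104 colors


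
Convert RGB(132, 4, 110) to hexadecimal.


R = 132 → 84 (hex)
G = 4 → 04 (hex)
B = 110 → 6E (hex)
Hex = #84046E


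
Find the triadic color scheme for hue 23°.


Triadic: equally spaced at 120° intervals
H1 = 23°
H2 = (23 + 120) mod 360 = 143°
H3 = (23 + 240) mod 360 = 263°
Triadic = 23°, 143°, 263°


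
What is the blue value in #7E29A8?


Color: #7E29A8
R = 7E = 126
G = 29 = 41
B = A8 = 168
Blue = 168


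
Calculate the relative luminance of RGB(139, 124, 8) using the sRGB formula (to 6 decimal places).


Linearize each channel (sRGB transfer function): c = v/255; c_lin = c/12.92 if c ≤ 0.04045, else ((c+0.055)/1.055)^2.4
  R: 139/255 ≈ 0.545098 > 0.04045 → ((0.545098+0.055)/1.055)^2.4 ≈ 0.258183
  G: 124/255 ≈ 0.486275 > 0.04045 → ((0.486275+0.055)/1.055)^2.4 ≈ 0.201556
  B: 8/255 ≈ 0.031373 ≤ 0.04045 → 0.031373/12.92 ≈ 0.002428
R_lin = 0.258183, G_lin = 0.201556, B_lin = 0.002428
L = 0.2126×R + 0.7152×G + 0.0722×B
L = 0.2126×0.258183 + 0.7152×0.201556 + 0.0722×0.002428
L ≈ 0.199218


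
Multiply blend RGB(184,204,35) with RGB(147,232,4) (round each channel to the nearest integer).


Multiply: C = A×B/255, rounded to nearest integer
R: 184×147/255 = 27048/255 ≈ 106.071 → 106
G: 204×232/255 = 47328/255 ≈ 185.600 → 186
B: 35×4/255 = 140/255 ≈ 0.549 → 1
= RGB(106, 186, 1)


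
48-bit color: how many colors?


Colors = 2^bits = 2^48
= 281,474,976,710,656 colors


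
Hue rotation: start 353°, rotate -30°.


New hue = (H + rotation) mod 360
New hue = (353 -30) mod 360
= 323 mod 360
= 323°


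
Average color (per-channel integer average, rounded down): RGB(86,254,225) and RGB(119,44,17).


Midpoint: each channel = ⌊(C₁+C₂)/2⌋
R: ⌊(86+119)/2⌋ = 102
G: ⌊(254+44)/2⌋ = 149
B: ⌊(225+17)/2⌋ = 121
= RGB(102, 149, 121)


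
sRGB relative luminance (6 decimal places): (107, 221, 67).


Linearize each channel (sRGB transfer function): c = v/255; c_lin = c/12.92 if c ≤ 0.04045, else ((c+0.055)/1.055)^2.4
  R: 107/255 ≈ 0.419608 > 0.04045 → ((0.419608+0.055)/1.055)^2.4 ≈ 0.147027
  G: 221/255 ≈ 0.866667 > 0.04045 → ((0.866667+0.055)/1.055)^2.4 ≈ 0.723055
  B: 67/255 ≈ 0.262745 > 0.04045 → ((0.262745+0.055)/1.055)^2.4 ≈ 0.056128
R_lin = 0.147027, G_lin = 0.723055, B_lin = 0.056128
L = 0.2126×R + 0.7152×G + 0.0722×B
L = 0.2126×0.147027 + 0.7152×0.723055 + 0.0722×0.056128
L ≈ 0.552440


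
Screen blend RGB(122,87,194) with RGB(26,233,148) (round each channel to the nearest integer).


Screen: C = 255 - (255-A)×(255-B)/255, rounded to nearest integer
R: 255 - (255-122)×(255-26)/255 = 255 - 30457/255 ≈ 255 - 119.439 = 135.561 → 136
G: 255 - (255-87)×(255-233)/255 = 255 - 3696/255 ≈ 255 - 14.494 = 240.506 → 241
B: 255 - (255-194)×(255-148)/255 = 255 - 6527/255 ≈ 255 - 25.596 = 229.404 → 229
= RGB(136, 241, 229)


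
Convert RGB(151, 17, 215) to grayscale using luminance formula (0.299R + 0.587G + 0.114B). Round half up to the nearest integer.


Gray = 0.299×R + 0.587×G + 0.114×B
Gray = 0.299×151 + 0.587×17 + 0.114×215
Gray = 45.149 + 9.979 + 24.510
Gray = 79.638 → round half up → 80
Gray = 80


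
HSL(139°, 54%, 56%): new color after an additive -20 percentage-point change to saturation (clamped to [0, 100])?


Original S = 54%
Adjustment = -20 percentage points
New S = 54 + (-20) = 34
Clamp to [0, 100] → 34
= HSL(139°, 34%, 56%)


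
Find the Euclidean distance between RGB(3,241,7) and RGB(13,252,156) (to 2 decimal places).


d = √[(R₁-R₂)² + (G₁-G₂)² + (B₁-B₂)²]
d = √[(3-13)² + (241-252)² + (7-156)²]
d = √[100 + 121 + 22201]
d = √22422
d ≈ 149.74


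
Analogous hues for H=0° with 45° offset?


Base hue: 0°
Left analog: (0 - 45) mod 360 = 315°
Right analog: (0 + 45) mod 360 = 45°
Analogous hues = 315° and 45°


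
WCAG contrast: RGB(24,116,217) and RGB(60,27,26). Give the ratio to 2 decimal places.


Linearize each sRGB channel c=v/255: c/12.92 if c ≤ 0.04045 else ((c+0.055)/1.055)^2.4
L = 0.2126×R_lin + 0.7152×G_lin + 0.0722×B_lin
Color 1 (24,116,217):
  R=24: 24/255≈0.0941 > 0.04045 → ((0.0941+0.055)/1.055)^2.4 ≈ 0.00913
  G=116: 116/255≈0.4549 > 0.04045 → ((0.4549+0.055)/1.055)^2.4 ≈ 0.17465
  B=217: 217/255≈0.8510 > 0.04045 → ((0.8510+0.055)/1.055)^2.4 ≈ 0.69387
  L1 = 0.2126×0.00913 + 0.7152×0.17465 + 0.0722×0.69387 ≈ 0.17695
Color 2 (60,27,26):
  R=60: 60/255≈0.2353 > 0.04045 → ((0.2353+0.055)/1.055)^2.4 ≈ 0.04519
  G=27: 27/255≈0.1059 > 0.04045 → ((0.1059+0.055)/1.055)^2.4 ≈ 0.01096
  B=26: 26/255≈0.1020 > 0.04045 → ((0.1020+0.055)/1.055)^2.4 ≈ 0.01033
  L2 = 0.2126×0.04519 + 0.7152×0.01096 + 0.0722×0.01033 ≈ 0.01819
Lighter = 0.17695, Darker = 0.01819
Ratio = (L_lighter + 0.05) / (L_darker + 0.05)
Ratio = (0.17695 + 0.05) / (0.01819 + 0.05) = 0.22695 / 0.06819 ≈ 3.3281
Ratio ≈ 3.33:1


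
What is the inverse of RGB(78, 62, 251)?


Invert: (255-R, 255-G, 255-B)
R: 255-78 = 177
G: 255-62 = 193
B: 255-251 = 4
= RGB(177, 193, 4)


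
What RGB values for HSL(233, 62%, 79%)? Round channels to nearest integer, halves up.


H=233°, S=0.62, L=0.79
C = (1-|2L-1|)×S = (1-|0.58|)×0.62 = 0.2604
H' = H/60 = 233/60 ≈ 3.8833; X = C×(1-|H' mod 2 - 1|) = 0.03038
m = L - C/2 = 0.79 - 0.1302 = 0.6598
Sector ⌊H'⌋ = 3 → (R',G',B') = (0.0, 0.03038, 0.2604)
RGB = ((R'+m)×255, (G'+m)×255, (B'+m)×255) = (168.249, 175.9959, 234.651)
Round half up → RGB(168, 176, 235)


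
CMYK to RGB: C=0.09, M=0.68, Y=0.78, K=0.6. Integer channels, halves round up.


R = 255 × (1-C) × (1-K) = 255 × 0.91 × 0.40 = 92.82 → 93
G = 255 × (1-M) × (1-K) = 255 × 0.32 × 0.40 = 32.64 → 33
B = 255 × (1-Y) × (1-K) = 255 × 0.22 × 0.40 = 22.44 → 22
= RGB(93, 33, 22)


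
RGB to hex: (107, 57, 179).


R = 107 → 6B (hex)
G = 57 → 39 (hex)
B = 179 → B3 (hex)
Hex = #6B39B3


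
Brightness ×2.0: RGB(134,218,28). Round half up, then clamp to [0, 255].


Multiply each channel by 2.0, round half up, clamp to [0, 255]
R: 134×2.0 = 268 → clamp → 255
G: 218×2.0 = 436 → clamp → 255
B: 28×2.0 = 56
= RGB(255, 255, 56)


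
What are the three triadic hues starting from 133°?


Triadic: equally spaced at 120° intervals
H1 = 133°
H2 = (133 + 120) mod 360 = 253°
H3 = (133 + 240) mod 360 = 13°
Triadic = 133°, 253°, 13°


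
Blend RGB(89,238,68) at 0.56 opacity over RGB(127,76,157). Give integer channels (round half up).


C = α×F + (1-α)×B, with 1-α = 0.44
R: 0.56×89 + 0.44×127 = 49.84 + 55.88 = 105.72 → 106
G: 0.56×238 + 0.44×76 = 133.28 + 33.44 = 166.72 → 167
B: 0.56×68 + 0.44×157 = 38.08 + 69.08 = 107.16 → 107
= RGB(106, 167, 107)


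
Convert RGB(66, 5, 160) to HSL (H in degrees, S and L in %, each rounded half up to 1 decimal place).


Normalize: R'=66/255≈0.2588, G'=5/255≈0.0196, B'=160/255≈0.6275
Max=160/255, Min=5/255, Δ=Max-Min=155/255
L = (Max+Min)/2 = (160+5)/510 = 165/510 = 0.32352… → L = 32.4%
L ≤ 0.5 → S = Δ/(Max+Min) = 155/(160+5) = 155/165 = 0.93939… → S = 93.9%
(the 1/255 factors cancel in S and H, so raw channel differences can be used)
Max is B' → H = 60 × ((R-G)/Δ + 4) = 60 × ((66-5)/155 + 4)
  61/155 + 4 = 0.3935… + 4 = 4.3935…
  H = 60 × 4.3935… = 263.612…° → H = 263.6°
= HSL(263.6°, 93.9%, 32.4%)


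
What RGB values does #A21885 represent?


A2 → 162 (R)
18 → 24 (G)
85 → 133 (B)
= RGB(162, 24, 133)


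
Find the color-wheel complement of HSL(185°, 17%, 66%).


Complement = opposite side of color wheel = hue + 180°
H' = (185 + 180) mod 360 = 5°
S and L unchanged.
= HSL(5°, 17%, 66%)


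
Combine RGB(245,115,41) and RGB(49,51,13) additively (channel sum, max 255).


Additive: each channel = min(255, C₁+C₂)
R: 245+49 = 294 → 255
G: 115+51 = 166 → 166
B: 41+13 = 54 → 54
= RGB(255, 166, 54)


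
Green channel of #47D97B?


Color: #47D97B
R = 47 = 71
G = D9 = 217
B = 7B = 123
Green = 217


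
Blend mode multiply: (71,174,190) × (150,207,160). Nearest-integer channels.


Multiply: C = A×B/255, rounded to nearest integer
R: 71×150/255 = 10650/255 ≈ 41.765 → 42
G: 174×207/255 = 36018/255 ≈ 141.247 → 141
B: 190×160/255 = 30400/255 ≈ 119.216 → 119
= RGB(42, 141, 119)


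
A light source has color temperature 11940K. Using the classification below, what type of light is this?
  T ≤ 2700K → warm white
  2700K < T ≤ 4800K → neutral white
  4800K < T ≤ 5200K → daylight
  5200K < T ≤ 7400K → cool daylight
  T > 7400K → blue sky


Temperature: 11940K
11940K > 7400K → blue sky
Classification: blue sky


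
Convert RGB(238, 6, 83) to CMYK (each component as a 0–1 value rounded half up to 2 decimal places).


R'=238/255≈0.9333, G'=6/255≈0.0235, B'=83/255≈0.3255
K = 1 - max(R',G',B') = 1 - 238/255 = 17/255 = 0.06666… → 0.07
(1-R'-K)/(1-K) simplifies to (max-R)/max with max = 238:
C = (238-238)/238 = 0/238 = 0 → 0.00
M = (238-6)/238 = 232/238 = 0.97478… → 0.97
Y = (238-83)/238 = 155/238 = 0.65126… → 0.65
= CMYK(0.00, 0.97, 0.65, 0.07)


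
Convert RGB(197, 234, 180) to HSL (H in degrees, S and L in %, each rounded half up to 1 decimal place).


Normalize: R'=197/255≈0.7725, G'=234/255≈0.9176, B'=180/255≈0.7059
Max=234/255, Min=180/255, Δ=Max-Min=54/255
L = (Max+Min)/2 = (234+180)/510 = 414/510 = 0.81176… → L = 81.2%
L > 0.5 → S = Δ/(2-Max-Min) = 54/(510-234-180) = 54/96 = 0.5625 → S = 56.3%
(the 1/255 factors cancel in S and H, so raw channel differences can be used)
Max is G' → H = 60 × ((B-R)/Δ + 2) = 60 × ((180-197)/54 + 2)
  -17/54 + 2 = -0.3148… + 2 = 1.6851…
  H = 60 × 1.6851… = 101.111…° → H = 101.1°
= HSL(101.1°, 56.3%, 81.2%)


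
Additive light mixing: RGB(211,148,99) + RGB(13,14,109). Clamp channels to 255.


Additive: each channel = min(255, C₁+C₂)
R: 211+13 = 224 → 224
G: 148+14 = 162 → 162
B: 99+109 = 208 → 208
= RGB(224, 162, 208)


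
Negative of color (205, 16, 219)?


Invert: (255-R, 255-G, 255-B)
R: 255-205 = 50
G: 255-16 = 239
B: 255-219 = 36
= RGB(50, 239, 36)


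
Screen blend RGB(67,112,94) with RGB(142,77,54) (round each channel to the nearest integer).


Screen: C = 255 - (255-A)×(255-B)/255, rounded to nearest integer
R: 255 - (255-67)×(255-142)/255 = 255 - 21244/255 ≈ 255 - 83.310 = 171.690 → 172
G: 255 - (255-112)×(255-77)/255 = 255 - 25454/255 ≈ 255 - 99.820 = 155.180 → 155
B: 255 - (255-94)×(255-54)/255 = 255 - 32361/255 ≈ 255 - 126.906 = 128.094 → 128
= RGB(172, 155, 128)


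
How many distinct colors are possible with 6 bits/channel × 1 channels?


Total bits = 6 bits/channel × 1 channels = 6 bits
Distinct colors = 2^6
= 64 colors


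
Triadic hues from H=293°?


Triadic: equally spaced at 120° intervals
H1 = 293°
H2 = (293 + 120) mod 360 = 53°
H3 = (293 + 240) mod 360 = 173°
Triadic = 293°, 53°, 173°


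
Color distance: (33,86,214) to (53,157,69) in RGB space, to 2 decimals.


d = √[(R₁-R₂)² + (G₁-G₂)² + (B₁-B₂)²]
d = √[(33-53)² + (86-157)² + (214-69)²]
d = √[400 + 5041 + 21025]
d = √26466
d ≈ 162.68


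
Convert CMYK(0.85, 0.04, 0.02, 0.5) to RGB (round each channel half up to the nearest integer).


R = 255 × (1-C) × (1-K) = 255 × 0.15 × 0.50 = 19.125 → 19
G = 255 × (1-M) × (1-K) = 255 × 0.96 × 0.50 = 122.4 → 122
B = 255 × (1-Y) × (1-K) = 255 × 0.98 × 0.50 = 124.95 → 125
= RGB(19, 122, 125)


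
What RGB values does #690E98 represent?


69 → 105 (R)
0E → 14 (G)
98 → 152 (B)
= RGB(105, 14, 152)


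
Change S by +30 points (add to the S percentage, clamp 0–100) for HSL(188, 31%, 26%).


Original S = 31%
Adjustment = +30 percentage points
New S = 31 + (30) = 61
Clamp to [0, 100] → 61
= HSL(188°, 61%, 26%)


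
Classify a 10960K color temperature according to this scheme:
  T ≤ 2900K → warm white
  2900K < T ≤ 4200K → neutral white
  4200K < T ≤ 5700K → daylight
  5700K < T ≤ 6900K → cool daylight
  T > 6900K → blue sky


Temperature: 10960K
10960K > 6900K → blue sky
Classification: blue sky


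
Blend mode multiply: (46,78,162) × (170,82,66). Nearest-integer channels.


Multiply: C = A×B/255, rounded to nearest integer
R: 46×170/255 = 7820/255 ≈ 30.667 → 31
G: 78×82/255 = 6396/255 ≈ 25.082 → 25
B: 162×66/255 = 10692/255 ≈ 41.929 → 42
= RGB(31, 25, 42)


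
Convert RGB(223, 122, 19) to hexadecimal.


R = 223 → DF (hex)
G = 122 → 7A (hex)
B = 19 → 13 (hex)
Hex = #DF7A13


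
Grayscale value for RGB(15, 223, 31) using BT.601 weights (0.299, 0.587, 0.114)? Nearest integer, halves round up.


Gray = 0.299×R + 0.587×G + 0.114×B
Gray = 0.299×15 + 0.587×223 + 0.114×31
Gray = 4.485 + 130.901 + 3.534
Gray = 138.920 → round half up → 139
Gray = 139


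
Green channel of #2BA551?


Color: #2BA551
R = 2B = 43
G = A5 = 165
B = 51 = 81
Green = 165


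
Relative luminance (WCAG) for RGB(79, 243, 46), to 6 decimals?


Linearize each channel (sRGB transfer function): c = v/255; c_lin = c/12.92 if c ≤ 0.04045, else ((c+0.055)/1.055)^2.4
  R: 79/255 ≈ 0.309804 > 0.04045 → ((0.309804+0.055)/1.055)^2.4 ≈ 0.078187
  G: 243/255 ≈ 0.952941 > 0.04045 → ((0.952941+0.055)/1.055)^2.4 ≈ 0.896269
  B: 46/255 ≈ 0.180392 > 0.04045 → ((0.180392+0.055)/1.055)^2.4 ≈ 0.027321
R_lin = 0.078187, G_lin = 0.896269, B_lin = 0.027321
L = 0.2126×R + 0.7152×G + 0.0722×B
L = 0.2126×0.078187 + 0.7152×0.896269 + 0.0722×0.027321
L ≈ 0.659607


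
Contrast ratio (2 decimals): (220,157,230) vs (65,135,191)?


Linearize each sRGB channel c=v/255: c/12.92 if c ≤ 0.04045 else ((c+0.055)/1.055)^2.4
L = 0.2126×R_lin + 0.7152×G_lin + 0.0722×B_lin
Color 1 (220,157,230):
  R=220: 220/255≈0.8627 > 0.04045 → ((0.8627+0.055)/1.055)^2.4 ≈ 0.71569
  G=157: 157/255≈0.6157 > 0.04045 → ((0.6157+0.055)/1.055)^2.4 ≈ 0.33716
  B=230: 230/255≈0.9020 > 0.04045 → ((0.9020+0.055)/1.055)^2.4 ≈ 0.79130
  L1 = 0.2126×0.71569 + 0.7152×0.33716 + 0.0722×0.79130 ≈ 0.45043
Color 2 (65,135,191):
  R=65: 65/255≈0.2549 > 0.04045 → ((0.2549+0.055)/1.055)^2.4 ≈ 0.05286
  G=135: 135/255≈0.5294 > 0.04045 → ((0.5294+0.055)/1.055)^2.4 ≈ 0.24228
  B=191: 191/255≈0.7490 > 0.04045 → ((0.7490+0.055)/1.055)^2.4 ≈ 0.52100
  L2 = 0.2126×0.05286 + 0.7152×0.24228 + 0.0722×0.52100 ≈ 0.22213
Lighter = 0.45043, Darker = 0.22213
Ratio = (L_lighter + 0.05) / (L_darker + 0.05)
Ratio = (0.45043 + 0.05) / (0.22213 + 0.05) = 0.50043 / 0.27213 ≈ 1.8389
Ratio ≈ 1.84:1


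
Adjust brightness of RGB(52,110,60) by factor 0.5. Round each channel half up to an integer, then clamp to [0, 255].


Multiply each channel by 0.5, round half up, clamp to [0, 255]
R: 52×0.5 = 26
G: 110×0.5 = 55
B: 60×0.5 = 30
= RGB(26, 55, 30)


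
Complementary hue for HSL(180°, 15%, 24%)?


Complement = opposite side of color wheel = hue + 180°
H' = (180 + 180) mod 360 = 0°
S and L unchanged.
= HSL(0°, 15%, 24%)


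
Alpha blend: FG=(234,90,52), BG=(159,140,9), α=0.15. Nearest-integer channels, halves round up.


C = α×F + (1-α)×B, with 1-α = 0.85
R: 0.15×234 + 0.85×159 = 35.10 + 135.15 = 170.25 → 170
G: 0.15×90 + 0.85×140 = 13.50 + 119.00 = 132.50 → 133
B: 0.15×52 + 0.85×9 = 7.80 + 7.65 = 15.45 → 15
= RGB(170, 133, 15)


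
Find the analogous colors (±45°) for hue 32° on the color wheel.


Base hue: 32°
Left analog: (32 - 45) mod 360 = 347°
Right analog: (32 + 45) mod 360 = 77°
Analogous hues = 347° and 77°


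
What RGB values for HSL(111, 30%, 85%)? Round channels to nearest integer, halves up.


H=111°, S=0.30, L=0.85
C = (1-|2L-1|)×S = (1-|0.70|)×0.30 = 0.09
H' = H/60 = 111/60 ≈ 1.8500; X = C×(1-|H' mod 2 - 1|) = 0.0135
m = L - C/2 = 0.85 - 0.045 = 0.805
Sector ⌊H'⌋ = 1 → (R',G',B') = (0.0135, 0.09, 0.0)
RGB = ((R'+m)×255, (G'+m)×255, (B'+m)×255) = (208.7175, 228.225, 205.275)
Round half up → RGB(209, 228, 205)


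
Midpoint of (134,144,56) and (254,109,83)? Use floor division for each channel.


Midpoint: each channel = ⌊(C₁+C₂)/2⌋
R: ⌊(134+254)/2⌋ = 194
G: ⌊(144+109)/2⌋ = 126
B: ⌊(56+83)/2⌋ = 69
= RGB(194, 126, 69)


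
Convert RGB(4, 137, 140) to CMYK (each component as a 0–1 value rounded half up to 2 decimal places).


R'=4/255≈0.0157, G'=137/255≈0.5373, B'=140/255≈0.5490
K = 1 - max(R',G',B') = 1 - 140/255 = 115/255 = 0.45098… → 0.45
(1-R'-K)/(1-K) simplifies to (max-R)/max with max = 140:
C = (140-4)/140 = 136/140 = 0.97142… → 0.97
M = (140-137)/140 = 3/140 = 0.02142… → 0.02
Y = (140-140)/140 = 0/140 = 0 → 0.00
= CMYK(0.97, 0.02, 0.00, 0.45)


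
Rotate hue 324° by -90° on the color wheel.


New hue = (H + rotation) mod 360
New hue = (324 -90) mod 360
= 234 mod 360
= 234°


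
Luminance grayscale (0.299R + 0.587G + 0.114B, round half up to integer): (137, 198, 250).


Gray = 0.299×R + 0.587×G + 0.114×B
Gray = 0.299×137 + 0.587×198 + 0.114×250
Gray = 40.963 + 116.226 + 28.500
Gray = 185.689 → round half up → 186
Gray = 186


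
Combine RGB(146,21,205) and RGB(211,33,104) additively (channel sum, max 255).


Additive: each channel = min(255, C₁+C₂)
R: 146+211 = 357 → 255
G: 21+33 = 54 → 54
B: 205+104 = 309 → 255
= RGB(255, 54, 255)


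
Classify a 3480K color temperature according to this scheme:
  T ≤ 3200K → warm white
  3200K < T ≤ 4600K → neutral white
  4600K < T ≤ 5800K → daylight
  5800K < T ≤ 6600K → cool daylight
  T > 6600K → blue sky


Temperature: 3480K
3200K < 3480K ≤ 4600K → neutral white
Classification: neutral white


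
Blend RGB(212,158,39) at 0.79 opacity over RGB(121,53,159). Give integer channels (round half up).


C = α×F + (1-α)×B, with 1-α = 0.21
R: 0.79×212 + 0.21×121 = 167.48 + 25.41 = 192.89 → 193
G: 0.79×158 + 0.21×53 = 124.82 + 11.13 = 135.95 → 136
B: 0.79×39 + 0.21×159 = 30.81 + 33.39 = 64.20 → 64
= RGB(193, 136, 64)


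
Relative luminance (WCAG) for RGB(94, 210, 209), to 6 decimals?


Linearize each channel (sRGB transfer function): c = v/255; c_lin = c/12.92 if c ≤ 0.04045, else ((c+0.055)/1.055)^2.4
  R: 94/255 ≈ 0.368627 > 0.04045 → ((0.368627+0.055)/1.055)^2.4 ≈ 0.111932
  G: 210/255 ≈ 0.823529 > 0.04045 → ((0.823529+0.055)/1.055)^2.4 ≈ 0.644480
  B: 209/255 ≈ 0.819608 > 0.04045 → ((0.819608+0.055)/1.055)^2.4 ≈ 0.637597
R_lin = 0.111932, G_lin = 0.644480, B_lin = 0.637597
L = 0.2126×R + 0.7152×G + 0.0722×B
L = 0.2126×0.111932 + 0.7152×0.644480 + 0.0722×0.637597
L ≈ 0.530763


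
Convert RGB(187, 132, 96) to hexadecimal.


R = 187 → BB (hex)
G = 132 → 84 (hex)
B = 96 → 60 (hex)
Hex = #BB8460


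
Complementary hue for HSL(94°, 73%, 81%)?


Complement = opposite side of color wheel = hue + 180°
H' = (94 + 180) mod 360 = 274°
S and L unchanged.
= HSL(274°, 73%, 81%)


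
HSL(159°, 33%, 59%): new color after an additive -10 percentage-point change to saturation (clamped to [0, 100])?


Original S = 33%
Adjustment = -10 percentage points
New S = 33 + (-10) = 23
Clamp to [0, 100] → 23
= HSL(159°, 23%, 59%)


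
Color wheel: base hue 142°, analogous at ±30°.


Base hue: 142°
Left analog: (142 - 30) mod 360 = 112°
Right analog: (142 + 30) mod 360 = 172°
Analogous hues = 112° and 172°


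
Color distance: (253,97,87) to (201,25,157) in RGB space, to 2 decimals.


d = √[(R₁-R₂)² + (G₁-G₂)² + (B₁-B₂)²]
d = √[(253-201)² + (97-25)² + (87-157)²]
d = √[2704 + 5184 + 4900]
d = √12788
d ≈ 113.08


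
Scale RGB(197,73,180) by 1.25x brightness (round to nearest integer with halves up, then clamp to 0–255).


Multiply each channel by 1.25, round half up, clamp to [0, 255]
R: 197×1.25 = 246.25 → round → 246
G: 73×1.25 = 91.25 → round → 91
B: 180×1.25 = 225
= RGB(246, 91, 225)


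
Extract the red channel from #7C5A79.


Color: #7C5A79
R = 7C = 124
G = 5A = 90
B = 79 = 121
Red = 124


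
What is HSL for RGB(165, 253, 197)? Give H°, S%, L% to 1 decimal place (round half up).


Normalize: R'=165/255≈0.6471, G'=253/255≈0.9922, B'=197/255≈0.7725
Max=253/255, Min=165/255, Δ=Max-Min=88/255
L = (Max+Min)/2 = (253+165)/510 = 418/510 = 0.81960… → L = 82.0%
L > 0.5 → S = Δ/(2-Max-Min) = 88/(510-253-165) = 88/92 = 0.95652… → S = 95.7%
(the 1/255 factors cancel in S and H, so raw channel differences can be used)
Max is G' → H = 60 × ((B-R)/Δ + 2) = 60 × ((197-165)/88 + 2)
  32/88 + 2 = 0.3636… + 2 = 2.3636…
  H = 60 × 2.3636… = 141.818…° → H = 141.8°
= HSL(141.8°, 95.7%, 82.0%)


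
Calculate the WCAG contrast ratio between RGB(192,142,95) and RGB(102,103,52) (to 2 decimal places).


Linearize each sRGB channel c=v/255: c/12.92 if c ≤ 0.04045 else ((c+0.055)/1.055)^2.4
L = 0.2126×R_lin + 0.7152×G_lin + 0.0722×B_lin
Color 1 (192,142,95):
  R=192: 192/255≈0.7529 > 0.04045 → ((0.7529+0.055)/1.055)^2.4 ≈ 0.52712
  G=142: 142/255≈0.5569 > 0.04045 → ((0.5569+0.055)/1.055)^2.4 ≈ 0.27050
  B=95: 95/255≈0.3725 > 0.04045 → ((0.3725+0.055)/1.055)^2.4 ≈ 0.11444
  L1 = 0.2126×0.52712 + 0.7152×0.27050 + 0.0722×0.11444 ≈ 0.31379
Color 2 (102,103,52):
  R=102: 102/255≈0.4000 > 0.04045 → ((0.4000+0.055)/1.055)^2.4 ≈ 0.13287
  G=103: 103/255≈0.4039 > 0.04045 → ((0.4039+0.055)/1.055)^2.4 ≈ 0.13563
  B=52: 52/255≈0.2039 > 0.04045 → ((0.2039+0.055)/1.055)^2.4 ≈ 0.03434
  L2 = 0.2126×0.13287 + 0.7152×0.13563 + 0.0722×0.03434 ≈ 0.12773
Lighter = 0.31379, Darker = 0.12773
Ratio = (L_lighter + 0.05) / (L_darker + 0.05)
Ratio = (0.31379 + 0.05) / (0.12773 + 0.05) = 0.36379 / 0.17773 ≈ 2.0468
Ratio ≈ 2.05:1


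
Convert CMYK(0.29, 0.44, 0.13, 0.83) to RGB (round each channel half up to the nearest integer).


R = 255 × (1-C) × (1-K) = 255 × 0.71 × 0.17 = 30.7785 → 31
G = 255 × (1-M) × (1-K) = 255 × 0.56 × 0.17 = 24.276 → 24
B = 255 × (1-Y) × (1-K) = 255 × 0.87 × 0.17 = 37.7145 → 38
= RGB(31, 24, 38)


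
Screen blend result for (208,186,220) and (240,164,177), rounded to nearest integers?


Screen: C = 255 - (255-A)×(255-B)/255, rounded to nearest integer
R: 255 - (255-208)×(255-240)/255 = 255 - 705/255 ≈ 255 - 2.765 = 252.235 → 252
G: 255 - (255-186)×(255-164)/255 = 255 - 6279/255 ≈ 255 - 24.624 = 230.376 → 230
B: 255 - (255-220)×(255-177)/255 = 255 - 2730/255 ≈ 255 - 10.706 = 244.294 → 244
= RGB(252, 230, 244)


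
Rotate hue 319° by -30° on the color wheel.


New hue = (H + rotation) mod 360
New hue = (319 -30) mod 360
= 289 mod 360
= 289°


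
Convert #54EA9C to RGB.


54 → 84 (R)
EA → 234 (G)
9C → 156 (B)
= RGB(84, 234, 156)


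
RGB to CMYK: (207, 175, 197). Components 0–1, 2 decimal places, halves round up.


R'=207/255≈0.8118, G'=175/255≈0.6863, B'=197/255≈0.7725
K = 1 - max(R',G',B') = 1 - 207/255 = 48/255 = 0.18823… → 0.19
(1-R'-K)/(1-K) simplifies to (max-R)/max with max = 207:
C = (207-207)/207 = 0/207 = 0 → 0.00
M = (207-175)/207 = 32/207 = 0.15458… → 0.15
Y = (207-197)/207 = 10/207 = 0.04830… → 0.05
= CMYK(0.00, 0.15, 0.05, 0.19)


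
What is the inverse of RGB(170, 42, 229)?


Invert: (255-R, 255-G, 255-B)
R: 255-170 = 85
G: 255-42 = 213
B: 255-229 = 26
= RGB(85, 213, 26)


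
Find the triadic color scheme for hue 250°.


Triadic: equally spaced at 120° intervals
H1 = 250°
H2 = (250 + 120) mod 360 = 10°
H3 = (250 + 240) mod 360 = 130°
Triadic = 250°, 10°, 130°


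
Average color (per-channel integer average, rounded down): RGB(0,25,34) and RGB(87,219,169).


Midpoint: each channel = ⌊(C₁+C₂)/2⌋
R: ⌊(0+87)/2⌋ = 43
G: ⌊(25+219)/2⌋ = 122
B: ⌊(34+169)/2⌋ = 101
= RGB(43, 122, 101)


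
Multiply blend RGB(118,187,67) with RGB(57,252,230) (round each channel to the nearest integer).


Multiply: C = A×B/255, rounded to nearest integer
R: 118×57/255 = 6726/255 ≈ 26.376 → 26
G: 187×252/255 = 47124/255 ≈ 184.800 → 185
B: 67×230/255 = 15410/255 ≈ 60.431 → 60
= RGB(26, 185, 60)


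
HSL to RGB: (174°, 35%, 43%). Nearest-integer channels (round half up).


H=174°, S=0.35, L=0.43
C = (1-|2L-1|)×S = (1-|-0.14|)×0.35 = 0.301
H' = H/60 = 174/60 ≈ 2.9000; X = C×(1-|H' mod 2 - 1|) = 0.2709
m = L - C/2 = 0.43 - 0.1505 = 0.2795
Sector ⌊H'⌋ = 2 → (R',G',B') = (0.0, 0.301, 0.2709)
RGB = ((R'+m)×255, (G'+m)×255, (B'+m)×255) = (71.2725, 148.0275, 140.352)
Round half up → RGB(71, 148, 140)


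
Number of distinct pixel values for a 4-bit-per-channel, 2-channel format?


Total bits = 4 bits/channel × 2 channels = 8 bits
Distinct pixel values = 2^8
= 256 pixel values


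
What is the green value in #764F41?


Color: #764F41
R = 76 = 118
G = 4F = 79
B = 41 = 65
Green = 79


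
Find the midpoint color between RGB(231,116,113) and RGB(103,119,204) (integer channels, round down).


Midpoint: each channel = ⌊(C₁+C₂)/2⌋
R: ⌊(231+103)/2⌋ = 167
G: ⌊(116+119)/2⌋ = 117
B: ⌊(113+204)/2⌋ = 158
= RGB(167, 117, 158)


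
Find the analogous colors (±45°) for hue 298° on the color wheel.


Base hue: 298°
Left analog: (298 - 45) mod 360 = 253°
Right analog: (298 + 45) mod 360 = 343°
Analogous hues = 253° and 343°


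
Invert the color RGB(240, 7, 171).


Invert: (255-R, 255-G, 255-B)
R: 255-240 = 15
G: 255-7 = 248
B: 255-171 = 84
= RGB(15, 248, 84)


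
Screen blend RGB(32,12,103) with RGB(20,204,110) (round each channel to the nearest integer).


Screen: C = 255 - (255-A)×(255-B)/255, rounded to nearest integer
R: 255 - (255-32)×(255-20)/255 = 255 - 52405/255 ≈ 255 - 205.510 = 49.490 → 49
G: 255 - (255-12)×(255-204)/255 = 255 - 12393/255 ≈ 255 - 48.600 = 206.400 → 206
B: 255 - (255-103)×(255-110)/255 = 255 - 22040/255 ≈ 255 - 86.431 = 168.569 → 169
= RGB(49, 206, 169)


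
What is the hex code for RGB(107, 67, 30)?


R = 107 → 6B (hex)
G = 67 → 43 (hex)
B = 30 → 1E (hex)
Hex = #6B431E


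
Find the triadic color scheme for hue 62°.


Triadic: equally spaced at 120° intervals
H1 = 62°
H2 = (62 + 120) mod 360 = 182°
H3 = (62 + 240) mod 360 = 302°
Triadic = 62°, 182°, 302°


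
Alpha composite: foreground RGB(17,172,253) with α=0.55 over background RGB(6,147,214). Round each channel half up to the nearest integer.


C = α×F + (1-α)×B, with 1-α = 0.45
R: 0.55×17 + 0.45×6 = 9.35 + 2.70 = 12.05 → 12
G: 0.55×172 + 0.45×147 = 94.60 + 66.15 = 160.75 → 161
B: 0.55×253 + 0.45×214 = 139.15 + 96.30 = 235.45 → 235
= RGB(12, 161, 235)


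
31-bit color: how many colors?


Colors = 2^bits = 2^31
= 2,147,483,648 colors


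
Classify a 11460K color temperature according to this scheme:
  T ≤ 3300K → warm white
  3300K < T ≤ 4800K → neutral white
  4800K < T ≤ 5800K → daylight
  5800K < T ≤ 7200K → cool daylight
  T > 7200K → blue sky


Temperature: 11460K
11460K > 7200K → blue sky
Classification: blue sky


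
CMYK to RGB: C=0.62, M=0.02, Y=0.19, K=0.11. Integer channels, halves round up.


R = 255 × (1-C) × (1-K) = 255 × 0.38 × 0.89 = 86.241 → 86
G = 255 × (1-M) × (1-K) = 255 × 0.98 × 0.89 = 222.411 → 222
B = 255 × (1-Y) × (1-K) = 255 × 0.81 × 0.89 = 183.8295 → 184
= RGB(86, 222, 184)
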